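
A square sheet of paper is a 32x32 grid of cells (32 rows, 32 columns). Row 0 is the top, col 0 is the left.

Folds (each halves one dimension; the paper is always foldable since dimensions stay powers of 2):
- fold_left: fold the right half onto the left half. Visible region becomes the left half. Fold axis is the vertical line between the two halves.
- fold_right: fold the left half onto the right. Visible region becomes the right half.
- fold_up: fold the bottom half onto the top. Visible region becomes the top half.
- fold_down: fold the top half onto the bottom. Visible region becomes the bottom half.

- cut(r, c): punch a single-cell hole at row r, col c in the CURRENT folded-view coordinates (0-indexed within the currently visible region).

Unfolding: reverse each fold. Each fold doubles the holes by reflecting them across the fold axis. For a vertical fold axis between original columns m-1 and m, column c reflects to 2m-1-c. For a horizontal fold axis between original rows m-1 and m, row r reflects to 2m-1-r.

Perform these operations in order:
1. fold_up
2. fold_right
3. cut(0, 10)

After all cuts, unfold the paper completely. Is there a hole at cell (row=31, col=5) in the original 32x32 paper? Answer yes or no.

Answer: yes

Derivation:
Op 1 fold_up: fold axis h@16; visible region now rows[0,16) x cols[0,32) = 16x32
Op 2 fold_right: fold axis v@16; visible region now rows[0,16) x cols[16,32) = 16x16
Op 3 cut(0, 10): punch at orig (0,26); cuts so far [(0, 26)]; region rows[0,16) x cols[16,32) = 16x16
Unfold 1 (reflect across v@16): 2 holes -> [(0, 5), (0, 26)]
Unfold 2 (reflect across h@16): 4 holes -> [(0, 5), (0, 26), (31, 5), (31, 26)]
Holes: [(0, 5), (0, 26), (31, 5), (31, 26)]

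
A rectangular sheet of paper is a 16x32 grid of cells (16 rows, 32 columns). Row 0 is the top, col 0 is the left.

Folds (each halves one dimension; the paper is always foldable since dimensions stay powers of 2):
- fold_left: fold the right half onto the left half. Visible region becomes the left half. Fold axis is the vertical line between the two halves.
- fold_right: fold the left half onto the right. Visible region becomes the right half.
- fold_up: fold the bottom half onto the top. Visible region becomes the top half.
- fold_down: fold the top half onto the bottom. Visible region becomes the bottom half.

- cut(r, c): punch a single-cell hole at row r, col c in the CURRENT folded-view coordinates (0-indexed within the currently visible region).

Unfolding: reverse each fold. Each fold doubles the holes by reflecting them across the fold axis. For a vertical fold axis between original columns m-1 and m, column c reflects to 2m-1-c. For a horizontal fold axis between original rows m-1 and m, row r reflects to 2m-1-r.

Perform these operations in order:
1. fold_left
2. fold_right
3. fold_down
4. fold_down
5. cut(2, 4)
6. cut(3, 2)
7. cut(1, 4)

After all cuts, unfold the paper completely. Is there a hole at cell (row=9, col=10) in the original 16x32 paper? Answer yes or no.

Op 1 fold_left: fold axis v@16; visible region now rows[0,16) x cols[0,16) = 16x16
Op 2 fold_right: fold axis v@8; visible region now rows[0,16) x cols[8,16) = 16x8
Op 3 fold_down: fold axis h@8; visible region now rows[8,16) x cols[8,16) = 8x8
Op 4 fold_down: fold axis h@12; visible region now rows[12,16) x cols[8,16) = 4x8
Op 5 cut(2, 4): punch at orig (14,12); cuts so far [(14, 12)]; region rows[12,16) x cols[8,16) = 4x8
Op 6 cut(3, 2): punch at orig (15,10); cuts so far [(14, 12), (15, 10)]; region rows[12,16) x cols[8,16) = 4x8
Op 7 cut(1, 4): punch at orig (13,12); cuts so far [(13, 12), (14, 12), (15, 10)]; region rows[12,16) x cols[8,16) = 4x8
Unfold 1 (reflect across h@12): 6 holes -> [(8, 10), (9, 12), (10, 12), (13, 12), (14, 12), (15, 10)]
Unfold 2 (reflect across h@8): 12 holes -> [(0, 10), (1, 12), (2, 12), (5, 12), (6, 12), (7, 10), (8, 10), (9, 12), (10, 12), (13, 12), (14, 12), (15, 10)]
Unfold 3 (reflect across v@8): 24 holes -> [(0, 5), (0, 10), (1, 3), (1, 12), (2, 3), (2, 12), (5, 3), (5, 12), (6, 3), (6, 12), (7, 5), (7, 10), (8, 5), (8, 10), (9, 3), (9, 12), (10, 3), (10, 12), (13, 3), (13, 12), (14, 3), (14, 12), (15, 5), (15, 10)]
Unfold 4 (reflect across v@16): 48 holes -> [(0, 5), (0, 10), (0, 21), (0, 26), (1, 3), (1, 12), (1, 19), (1, 28), (2, 3), (2, 12), (2, 19), (2, 28), (5, 3), (5, 12), (5, 19), (5, 28), (6, 3), (6, 12), (6, 19), (6, 28), (7, 5), (7, 10), (7, 21), (7, 26), (8, 5), (8, 10), (8, 21), (8, 26), (9, 3), (9, 12), (9, 19), (9, 28), (10, 3), (10, 12), (10, 19), (10, 28), (13, 3), (13, 12), (13, 19), (13, 28), (14, 3), (14, 12), (14, 19), (14, 28), (15, 5), (15, 10), (15, 21), (15, 26)]
Holes: [(0, 5), (0, 10), (0, 21), (0, 26), (1, 3), (1, 12), (1, 19), (1, 28), (2, 3), (2, 12), (2, 19), (2, 28), (5, 3), (5, 12), (5, 19), (5, 28), (6, 3), (6, 12), (6, 19), (6, 28), (7, 5), (7, 10), (7, 21), (7, 26), (8, 5), (8, 10), (8, 21), (8, 26), (9, 3), (9, 12), (9, 19), (9, 28), (10, 3), (10, 12), (10, 19), (10, 28), (13, 3), (13, 12), (13, 19), (13, 28), (14, 3), (14, 12), (14, 19), (14, 28), (15, 5), (15, 10), (15, 21), (15, 26)]

Answer: no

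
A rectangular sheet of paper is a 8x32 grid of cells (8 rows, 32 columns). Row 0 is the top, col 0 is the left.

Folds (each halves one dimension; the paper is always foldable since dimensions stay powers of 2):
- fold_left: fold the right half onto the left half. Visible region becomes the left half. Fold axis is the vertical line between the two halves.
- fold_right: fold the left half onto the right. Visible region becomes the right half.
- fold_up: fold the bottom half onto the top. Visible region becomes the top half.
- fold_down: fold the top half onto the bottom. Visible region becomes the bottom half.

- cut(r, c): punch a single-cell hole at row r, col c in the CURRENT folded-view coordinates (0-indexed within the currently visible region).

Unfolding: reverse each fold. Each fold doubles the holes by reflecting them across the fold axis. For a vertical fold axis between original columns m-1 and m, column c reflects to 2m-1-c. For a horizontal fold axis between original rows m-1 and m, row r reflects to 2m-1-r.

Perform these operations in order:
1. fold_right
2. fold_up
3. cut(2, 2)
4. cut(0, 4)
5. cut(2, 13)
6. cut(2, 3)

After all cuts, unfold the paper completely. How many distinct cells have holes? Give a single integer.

Op 1 fold_right: fold axis v@16; visible region now rows[0,8) x cols[16,32) = 8x16
Op 2 fold_up: fold axis h@4; visible region now rows[0,4) x cols[16,32) = 4x16
Op 3 cut(2, 2): punch at orig (2,18); cuts so far [(2, 18)]; region rows[0,4) x cols[16,32) = 4x16
Op 4 cut(0, 4): punch at orig (0,20); cuts so far [(0, 20), (2, 18)]; region rows[0,4) x cols[16,32) = 4x16
Op 5 cut(2, 13): punch at orig (2,29); cuts so far [(0, 20), (2, 18), (2, 29)]; region rows[0,4) x cols[16,32) = 4x16
Op 6 cut(2, 3): punch at orig (2,19); cuts so far [(0, 20), (2, 18), (2, 19), (2, 29)]; region rows[0,4) x cols[16,32) = 4x16
Unfold 1 (reflect across h@4): 8 holes -> [(0, 20), (2, 18), (2, 19), (2, 29), (5, 18), (5, 19), (5, 29), (7, 20)]
Unfold 2 (reflect across v@16): 16 holes -> [(0, 11), (0, 20), (2, 2), (2, 12), (2, 13), (2, 18), (2, 19), (2, 29), (5, 2), (5, 12), (5, 13), (5, 18), (5, 19), (5, 29), (7, 11), (7, 20)]

Answer: 16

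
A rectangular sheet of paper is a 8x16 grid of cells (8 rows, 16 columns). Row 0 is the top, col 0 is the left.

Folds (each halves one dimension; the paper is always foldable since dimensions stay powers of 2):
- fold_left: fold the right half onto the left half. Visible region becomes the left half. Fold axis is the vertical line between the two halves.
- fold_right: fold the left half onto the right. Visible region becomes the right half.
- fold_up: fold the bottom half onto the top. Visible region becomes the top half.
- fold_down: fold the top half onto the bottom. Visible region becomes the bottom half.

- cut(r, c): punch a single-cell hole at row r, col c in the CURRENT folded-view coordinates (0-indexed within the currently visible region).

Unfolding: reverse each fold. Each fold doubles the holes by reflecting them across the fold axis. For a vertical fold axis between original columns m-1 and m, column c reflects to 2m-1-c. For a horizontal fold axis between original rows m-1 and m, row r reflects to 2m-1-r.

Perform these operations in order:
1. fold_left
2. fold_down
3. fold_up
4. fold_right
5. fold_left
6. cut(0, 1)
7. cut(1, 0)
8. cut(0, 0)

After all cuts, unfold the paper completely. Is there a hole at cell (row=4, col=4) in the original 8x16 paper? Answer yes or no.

Answer: yes

Derivation:
Op 1 fold_left: fold axis v@8; visible region now rows[0,8) x cols[0,8) = 8x8
Op 2 fold_down: fold axis h@4; visible region now rows[4,8) x cols[0,8) = 4x8
Op 3 fold_up: fold axis h@6; visible region now rows[4,6) x cols[0,8) = 2x8
Op 4 fold_right: fold axis v@4; visible region now rows[4,6) x cols[4,8) = 2x4
Op 5 fold_left: fold axis v@6; visible region now rows[4,6) x cols[4,6) = 2x2
Op 6 cut(0, 1): punch at orig (4,5); cuts so far [(4, 5)]; region rows[4,6) x cols[4,6) = 2x2
Op 7 cut(1, 0): punch at orig (5,4); cuts so far [(4, 5), (5, 4)]; region rows[4,6) x cols[4,6) = 2x2
Op 8 cut(0, 0): punch at orig (4,4); cuts so far [(4, 4), (4, 5), (5, 4)]; region rows[4,6) x cols[4,6) = 2x2
Unfold 1 (reflect across v@6): 6 holes -> [(4, 4), (4, 5), (4, 6), (4, 7), (5, 4), (5, 7)]
Unfold 2 (reflect across v@4): 12 holes -> [(4, 0), (4, 1), (4, 2), (4, 3), (4, 4), (4, 5), (4, 6), (4, 7), (5, 0), (5, 3), (5, 4), (5, 7)]
Unfold 3 (reflect across h@6): 24 holes -> [(4, 0), (4, 1), (4, 2), (4, 3), (4, 4), (4, 5), (4, 6), (4, 7), (5, 0), (5, 3), (5, 4), (5, 7), (6, 0), (6, 3), (6, 4), (6, 7), (7, 0), (7, 1), (7, 2), (7, 3), (7, 4), (7, 5), (7, 6), (7, 7)]
Unfold 4 (reflect across h@4): 48 holes -> [(0, 0), (0, 1), (0, 2), (0, 3), (0, 4), (0, 5), (0, 6), (0, 7), (1, 0), (1, 3), (1, 4), (1, 7), (2, 0), (2, 3), (2, 4), (2, 7), (3, 0), (3, 1), (3, 2), (3, 3), (3, 4), (3, 5), (3, 6), (3, 7), (4, 0), (4, 1), (4, 2), (4, 3), (4, 4), (4, 5), (4, 6), (4, 7), (5, 0), (5, 3), (5, 4), (5, 7), (6, 0), (6, 3), (6, 4), (6, 7), (7, 0), (7, 1), (7, 2), (7, 3), (7, 4), (7, 5), (7, 6), (7, 7)]
Unfold 5 (reflect across v@8): 96 holes -> [(0, 0), (0, 1), (0, 2), (0, 3), (0, 4), (0, 5), (0, 6), (0, 7), (0, 8), (0, 9), (0, 10), (0, 11), (0, 12), (0, 13), (0, 14), (0, 15), (1, 0), (1, 3), (1, 4), (1, 7), (1, 8), (1, 11), (1, 12), (1, 15), (2, 0), (2, 3), (2, 4), (2, 7), (2, 8), (2, 11), (2, 12), (2, 15), (3, 0), (3, 1), (3, 2), (3, 3), (3, 4), (3, 5), (3, 6), (3, 7), (3, 8), (3, 9), (3, 10), (3, 11), (3, 12), (3, 13), (3, 14), (3, 15), (4, 0), (4, 1), (4, 2), (4, 3), (4, 4), (4, 5), (4, 6), (4, 7), (4, 8), (4, 9), (4, 10), (4, 11), (4, 12), (4, 13), (4, 14), (4, 15), (5, 0), (5, 3), (5, 4), (5, 7), (5, 8), (5, 11), (5, 12), (5, 15), (6, 0), (6, 3), (6, 4), (6, 7), (6, 8), (6, 11), (6, 12), (6, 15), (7, 0), (7, 1), (7, 2), (7, 3), (7, 4), (7, 5), (7, 6), (7, 7), (7, 8), (7, 9), (7, 10), (7, 11), (7, 12), (7, 13), (7, 14), (7, 15)]
Holes: [(0, 0), (0, 1), (0, 2), (0, 3), (0, 4), (0, 5), (0, 6), (0, 7), (0, 8), (0, 9), (0, 10), (0, 11), (0, 12), (0, 13), (0, 14), (0, 15), (1, 0), (1, 3), (1, 4), (1, 7), (1, 8), (1, 11), (1, 12), (1, 15), (2, 0), (2, 3), (2, 4), (2, 7), (2, 8), (2, 11), (2, 12), (2, 15), (3, 0), (3, 1), (3, 2), (3, 3), (3, 4), (3, 5), (3, 6), (3, 7), (3, 8), (3, 9), (3, 10), (3, 11), (3, 12), (3, 13), (3, 14), (3, 15), (4, 0), (4, 1), (4, 2), (4, 3), (4, 4), (4, 5), (4, 6), (4, 7), (4, 8), (4, 9), (4, 10), (4, 11), (4, 12), (4, 13), (4, 14), (4, 15), (5, 0), (5, 3), (5, 4), (5, 7), (5, 8), (5, 11), (5, 12), (5, 15), (6, 0), (6, 3), (6, 4), (6, 7), (6, 8), (6, 11), (6, 12), (6, 15), (7, 0), (7, 1), (7, 2), (7, 3), (7, 4), (7, 5), (7, 6), (7, 7), (7, 8), (7, 9), (7, 10), (7, 11), (7, 12), (7, 13), (7, 14), (7, 15)]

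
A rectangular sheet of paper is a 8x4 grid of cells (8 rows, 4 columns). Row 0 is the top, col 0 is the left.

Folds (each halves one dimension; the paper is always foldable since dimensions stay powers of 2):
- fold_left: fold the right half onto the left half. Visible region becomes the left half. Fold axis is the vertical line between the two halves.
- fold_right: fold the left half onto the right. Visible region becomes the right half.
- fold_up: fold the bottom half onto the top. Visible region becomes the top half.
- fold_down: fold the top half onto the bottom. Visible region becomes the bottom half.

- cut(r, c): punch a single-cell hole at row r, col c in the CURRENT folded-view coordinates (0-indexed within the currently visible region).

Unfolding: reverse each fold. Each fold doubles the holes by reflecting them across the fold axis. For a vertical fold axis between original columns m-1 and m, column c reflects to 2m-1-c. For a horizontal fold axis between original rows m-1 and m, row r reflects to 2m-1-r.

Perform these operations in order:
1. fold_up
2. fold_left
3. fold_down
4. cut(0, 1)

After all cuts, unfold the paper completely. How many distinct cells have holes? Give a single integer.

Op 1 fold_up: fold axis h@4; visible region now rows[0,4) x cols[0,4) = 4x4
Op 2 fold_left: fold axis v@2; visible region now rows[0,4) x cols[0,2) = 4x2
Op 3 fold_down: fold axis h@2; visible region now rows[2,4) x cols[0,2) = 2x2
Op 4 cut(0, 1): punch at orig (2,1); cuts so far [(2, 1)]; region rows[2,4) x cols[0,2) = 2x2
Unfold 1 (reflect across h@2): 2 holes -> [(1, 1), (2, 1)]
Unfold 2 (reflect across v@2): 4 holes -> [(1, 1), (1, 2), (2, 1), (2, 2)]
Unfold 3 (reflect across h@4): 8 holes -> [(1, 1), (1, 2), (2, 1), (2, 2), (5, 1), (5, 2), (6, 1), (6, 2)]

Answer: 8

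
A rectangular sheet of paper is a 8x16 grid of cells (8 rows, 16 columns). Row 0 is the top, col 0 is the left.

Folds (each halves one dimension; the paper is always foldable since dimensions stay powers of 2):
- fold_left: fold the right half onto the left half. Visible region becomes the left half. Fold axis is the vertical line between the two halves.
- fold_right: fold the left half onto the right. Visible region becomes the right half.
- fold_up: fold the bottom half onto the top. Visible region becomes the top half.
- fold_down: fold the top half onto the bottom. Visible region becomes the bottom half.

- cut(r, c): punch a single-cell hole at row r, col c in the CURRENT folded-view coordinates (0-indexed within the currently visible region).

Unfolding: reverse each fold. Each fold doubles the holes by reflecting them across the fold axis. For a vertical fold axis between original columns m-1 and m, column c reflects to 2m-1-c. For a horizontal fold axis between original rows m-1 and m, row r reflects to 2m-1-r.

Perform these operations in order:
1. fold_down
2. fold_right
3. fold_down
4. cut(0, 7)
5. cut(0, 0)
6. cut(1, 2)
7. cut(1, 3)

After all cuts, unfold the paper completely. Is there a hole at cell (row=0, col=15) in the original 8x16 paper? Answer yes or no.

Op 1 fold_down: fold axis h@4; visible region now rows[4,8) x cols[0,16) = 4x16
Op 2 fold_right: fold axis v@8; visible region now rows[4,8) x cols[8,16) = 4x8
Op 3 fold_down: fold axis h@6; visible region now rows[6,8) x cols[8,16) = 2x8
Op 4 cut(0, 7): punch at orig (6,15); cuts so far [(6, 15)]; region rows[6,8) x cols[8,16) = 2x8
Op 5 cut(0, 0): punch at orig (6,8); cuts so far [(6, 8), (6, 15)]; region rows[6,8) x cols[8,16) = 2x8
Op 6 cut(1, 2): punch at orig (7,10); cuts so far [(6, 8), (6, 15), (7, 10)]; region rows[6,8) x cols[8,16) = 2x8
Op 7 cut(1, 3): punch at orig (7,11); cuts so far [(6, 8), (6, 15), (7, 10), (7, 11)]; region rows[6,8) x cols[8,16) = 2x8
Unfold 1 (reflect across h@6): 8 holes -> [(4, 10), (4, 11), (5, 8), (5, 15), (6, 8), (6, 15), (7, 10), (7, 11)]
Unfold 2 (reflect across v@8): 16 holes -> [(4, 4), (4, 5), (4, 10), (4, 11), (5, 0), (5, 7), (5, 8), (5, 15), (6, 0), (6, 7), (6, 8), (6, 15), (7, 4), (7, 5), (7, 10), (7, 11)]
Unfold 3 (reflect across h@4): 32 holes -> [(0, 4), (0, 5), (0, 10), (0, 11), (1, 0), (1, 7), (1, 8), (1, 15), (2, 0), (2, 7), (2, 8), (2, 15), (3, 4), (3, 5), (3, 10), (3, 11), (4, 4), (4, 5), (4, 10), (4, 11), (5, 0), (5, 7), (5, 8), (5, 15), (6, 0), (6, 7), (6, 8), (6, 15), (7, 4), (7, 5), (7, 10), (7, 11)]
Holes: [(0, 4), (0, 5), (0, 10), (0, 11), (1, 0), (1, 7), (1, 8), (1, 15), (2, 0), (2, 7), (2, 8), (2, 15), (3, 4), (3, 5), (3, 10), (3, 11), (4, 4), (4, 5), (4, 10), (4, 11), (5, 0), (5, 7), (5, 8), (5, 15), (6, 0), (6, 7), (6, 8), (6, 15), (7, 4), (7, 5), (7, 10), (7, 11)]

Answer: no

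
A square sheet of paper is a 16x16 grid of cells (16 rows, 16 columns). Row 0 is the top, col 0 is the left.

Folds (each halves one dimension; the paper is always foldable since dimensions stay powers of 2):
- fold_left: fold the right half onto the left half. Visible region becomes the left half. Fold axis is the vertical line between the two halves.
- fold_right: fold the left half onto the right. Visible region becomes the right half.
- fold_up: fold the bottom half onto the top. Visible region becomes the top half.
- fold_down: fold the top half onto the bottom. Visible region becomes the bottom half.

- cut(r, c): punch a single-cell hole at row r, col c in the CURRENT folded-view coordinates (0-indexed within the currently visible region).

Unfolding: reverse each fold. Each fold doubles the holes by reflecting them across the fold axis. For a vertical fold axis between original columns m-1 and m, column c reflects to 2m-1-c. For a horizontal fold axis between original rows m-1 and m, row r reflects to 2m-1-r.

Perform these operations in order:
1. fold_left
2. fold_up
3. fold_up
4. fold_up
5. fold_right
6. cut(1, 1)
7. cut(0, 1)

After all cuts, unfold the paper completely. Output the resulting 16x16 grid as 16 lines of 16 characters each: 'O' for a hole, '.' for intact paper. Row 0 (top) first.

Op 1 fold_left: fold axis v@8; visible region now rows[0,16) x cols[0,8) = 16x8
Op 2 fold_up: fold axis h@8; visible region now rows[0,8) x cols[0,8) = 8x8
Op 3 fold_up: fold axis h@4; visible region now rows[0,4) x cols[0,8) = 4x8
Op 4 fold_up: fold axis h@2; visible region now rows[0,2) x cols[0,8) = 2x8
Op 5 fold_right: fold axis v@4; visible region now rows[0,2) x cols[4,8) = 2x4
Op 6 cut(1, 1): punch at orig (1,5); cuts so far [(1, 5)]; region rows[0,2) x cols[4,8) = 2x4
Op 7 cut(0, 1): punch at orig (0,5); cuts so far [(0, 5), (1, 5)]; region rows[0,2) x cols[4,8) = 2x4
Unfold 1 (reflect across v@4): 4 holes -> [(0, 2), (0, 5), (1, 2), (1, 5)]
Unfold 2 (reflect across h@2): 8 holes -> [(0, 2), (0, 5), (1, 2), (1, 5), (2, 2), (2, 5), (3, 2), (3, 5)]
Unfold 3 (reflect across h@4): 16 holes -> [(0, 2), (0, 5), (1, 2), (1, 5), (2, 2), (2, 5), (3, 2), (3, 5), (4, 2), (4, 5), (5, 2), (5, 5), (6, 2), (6, 5), (7, 2), (7, 5)]
Unfold 4 (reflect across h@8): 32 holes -> [(0, 2), (0, 5), (1, 2), (1, 5), (2, 2), (2, 5), (3, 2), (3, 5), (4, 2), (4, 5), (5, 2), (5, 5), (6, 2), (6, 5), (7, 2), (7, 5), (8, 2), (8, 5), (9, 2), (9, 5), (10, 2), (10, 5), (11, 2), (11, 5), (12, 2), (12, 5), (13, 2), (13, 5), (14, 2), (14, 5), (15, 2), (15, 5)]
Unfold 5 (reflect across v@8): 64 holes -> [(0, 2), (0, 5), (0, 10), (0, 13), (1, 2), (1, 5), (1, 10), (1, 13), (2, 2), (2, 5), (2, 10), (2, 13), (3, 2), (3, 5), (3, 10), (3, 13), (4, 2), (4, 5), (4, 10), (4, 13), (5, 2), (5, 5), (5, 10), (5, 13), (6, 2), (6, 5), (6, 10), (6, 13), (7, 2), (7, 5), (7, 10), (7, 13), (8, 2), (8, 5), (8, 10), (8, 13), (9, 2), (9, 5), (9, 10), (9, 13), (10, 2), (10, 5), (10, 10), (10, 13), (11, 2), (11, 5), (11, 10), (11, 13), (12, 2), (12, 5), (12, 10), (12, 13), (13, 2), (13, 5), (13, 10), (13, 13), (14, 2), (14, 5), (14, 10), (14, 13), (15, 2), (15, 5), (15, 10), (15, 13)]

Answer: ..O..O....O..O..
..O..O....O..O..
..O..O....O..O..
..O..O....O..O..
..O..O....O..O..
..O..O....O..O..
..O..O....O..O..
..O..O....O..O..
..O..O....O..O..
..O..O....O..O..
..O..O....O..O..
..O..O....O..O..
..O..O....O..O..
..O..O....O..O..
..O..O....O..O..
..O..O....O..O..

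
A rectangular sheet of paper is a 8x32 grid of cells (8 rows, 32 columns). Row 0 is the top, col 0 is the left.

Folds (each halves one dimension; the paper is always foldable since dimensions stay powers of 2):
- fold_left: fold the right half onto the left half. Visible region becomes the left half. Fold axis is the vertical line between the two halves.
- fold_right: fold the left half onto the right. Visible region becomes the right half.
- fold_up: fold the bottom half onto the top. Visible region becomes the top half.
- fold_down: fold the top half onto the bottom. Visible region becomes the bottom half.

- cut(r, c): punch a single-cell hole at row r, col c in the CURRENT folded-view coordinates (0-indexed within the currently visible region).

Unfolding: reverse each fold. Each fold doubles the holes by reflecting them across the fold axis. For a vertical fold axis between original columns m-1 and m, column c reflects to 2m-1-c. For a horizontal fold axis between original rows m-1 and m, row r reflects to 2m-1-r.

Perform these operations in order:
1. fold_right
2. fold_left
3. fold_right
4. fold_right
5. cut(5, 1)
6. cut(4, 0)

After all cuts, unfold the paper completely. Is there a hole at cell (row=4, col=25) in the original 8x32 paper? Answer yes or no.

Answer: yes

Derivation:
Op 1 fold_right: fold axis v@16; visible region now rows[0,8) x cols[16,32) = 8x16
Op 2 fold_left: fold axis v@24; visible region now rows[0,8) x cols[16,24) = 8x8
Op 3 fold_right: fold axis v@20; visible region now rows[0,8) x cols[20,24) = 8x4
Op 4 fold_right: fold axis v@22; visible region now rows[0,8) x cols[22,24) = 8x2
Op 5 cut(5, 1): punch at orig (5,23); cuts so far [(5, 23)]; region rows[0,8) x cols[22,24) = 8x2
Op 6 cut(4, 0): punch at orig (4,22); cuts so far [(4, 22), (5, 23)]; region rows[0,8) x cols[22,24) = 8x2
Unfold 1 (reflect across v@22): 4 holes -> [(4, 21), (4, 22), (5, 20), (5, 23)]
Unfold 2 (reflect across v@20): 8 holes -> [(4, 17), (4, 18), (4, 21), (4, 22), (5, 16), (5, 19), (5, 20), (5, 23)]
Unfold 3 (reflect across v@24): 16 holes -> [(4, 17), (4, 18), (4, 21), (4, 22), (4, 25), (4, 26), (4, 29), (4, 30), (5, 16), (5, 19), (5, 20), (5, 23), (5, 24), (5, 27), (5, 28), (5, 31)]
Unfold 4 (reflect across v@16): 32 holes -> [(4, 1), (4, 2), (4, 5), (4, 6), (4, 9), (4, 10), (4, 13), (4, 14), (4, 17), (4, 18), (4, 21), (4, 22), (4, 25), (4, 26), (4, 29), (4, 30), (5, 0), (5, 3), (5, 4), (5, 7), (5, 8), (5, 11), (5, 12), (5, 15), (5, 16), (5, 19), (5, 20), (5, 23), (5, 24), (5, 27), (5, 28), (5, 31)]
Holes: [(4, 1), (4, 2), (4, 5), (4, 6), (4, 9), (4, 10), (4, 13), (4, 14), (4, 17), (4, 18), (4, 21), (4, 22), (4, 25), (4, 26), (4, 29), (4, 30), (5, 0), (5, 3), (5, 4), (5, 7), (5, 8), (5, 11), (5, 12), (5, 15), (5, 16), (5, 19), (5, 20), (5, 23), (5, 24), (5, 27), (5, 28), (5, 31)]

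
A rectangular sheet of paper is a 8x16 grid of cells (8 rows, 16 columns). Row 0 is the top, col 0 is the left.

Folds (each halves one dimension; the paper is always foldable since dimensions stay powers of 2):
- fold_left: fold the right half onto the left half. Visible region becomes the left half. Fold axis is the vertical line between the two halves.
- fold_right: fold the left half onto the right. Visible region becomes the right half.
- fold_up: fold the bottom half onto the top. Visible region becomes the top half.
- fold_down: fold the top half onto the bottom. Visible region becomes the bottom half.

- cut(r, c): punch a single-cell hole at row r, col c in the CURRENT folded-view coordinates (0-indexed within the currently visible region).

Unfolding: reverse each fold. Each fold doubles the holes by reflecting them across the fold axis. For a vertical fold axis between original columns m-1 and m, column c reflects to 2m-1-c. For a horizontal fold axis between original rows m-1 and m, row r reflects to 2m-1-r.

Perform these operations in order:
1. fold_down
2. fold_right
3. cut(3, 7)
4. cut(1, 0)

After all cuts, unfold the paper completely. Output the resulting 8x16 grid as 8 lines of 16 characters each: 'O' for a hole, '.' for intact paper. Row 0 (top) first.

Op 1 fold_down: fold axis h@4; visible region now rows[4,8) x cols[0,16) = 4x16
Op 2 fold_right: fold axis v@8; visible region now rows[4,8) x cols[8,16) = 4x8
Op 3 cut(3, 7): punch at orig (7,15); cuts so far [(7, 15)]; region rows[4,8) x cols[8,16) = 4x8
Op 4 cut(1, 0): punch at orig (5,8); cuts so far [(5, 8), (7, 15)]; region rows[4,8) x cols[8,16) = 4x8
Unfold 1 (reflect across v@8): 4 holes -> [(5, 7), (5, 8), (7, 0), (7, 15)]
Unfold 2 (reflect across h@4): 8 holes -> [(0, 0), (0, 15), (2, 7), (2, 8), (5, 7), (5, 8), (7, 0), (7, 15)]

Answer: O..............O
................
.......OO.......
................
................
.......OO.......
................
O..............O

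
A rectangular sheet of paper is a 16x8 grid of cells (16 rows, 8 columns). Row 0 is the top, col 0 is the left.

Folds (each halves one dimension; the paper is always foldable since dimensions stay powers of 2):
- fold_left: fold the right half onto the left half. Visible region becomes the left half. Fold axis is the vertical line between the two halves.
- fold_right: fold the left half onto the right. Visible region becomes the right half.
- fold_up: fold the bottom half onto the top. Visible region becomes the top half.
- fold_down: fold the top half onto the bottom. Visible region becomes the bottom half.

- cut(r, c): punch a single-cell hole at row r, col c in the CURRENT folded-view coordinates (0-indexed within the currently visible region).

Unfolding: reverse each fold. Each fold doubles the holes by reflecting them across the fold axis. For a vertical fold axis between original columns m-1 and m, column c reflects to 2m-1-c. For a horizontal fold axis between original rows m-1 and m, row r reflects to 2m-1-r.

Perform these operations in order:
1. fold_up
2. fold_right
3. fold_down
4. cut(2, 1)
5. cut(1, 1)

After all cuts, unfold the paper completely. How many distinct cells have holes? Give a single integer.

Answer: 16

Derivation:
Op 1 fold_up: fold axis h@8; visible region now rows[0,8) x cols[0,8) = 8x8
Op 2 fold_right: fold axis v@4; visible region now rows[0,8) x cols[4,8) = 8x4
Op 3 fold_down: fold axis h@4; visible region now rows[4,8) x cols[4,8) = 4x4
Op 4 cut(2, 1): punch at orig (6,5); cuts so far [(6, 5)]; region rows[4,8) x cols[4,8) = 4x4
Op 5 cut(1, 1): punch at orig (5,5); cuts so far [(5, 5), (6, 5)]; region rows[4,8) x cols[4,8) = 4x4
Unfold 1 (reflect across h@4): 4 holes -> [(1, 5), (2, 5), (5, 5), (6, 5)]
Unfold 2 (reflect across v@4): 8 holes -> [(1, 2), (1, 5), (2, 2), (2, 5), (5, 2), (5, 5), (6, 2), (6, 5)]
Unfold 3 (reflect across h@8): 16 holes -> [(1, 2), (1, 5), (2, 2), (2, 5), (5, 2), (5, 5), (6, 2), (6, 5), (9, 2), (9, 5), (10, 2), (10, 5), (13, 2), (13, 5), (14, 2), (14, 5)]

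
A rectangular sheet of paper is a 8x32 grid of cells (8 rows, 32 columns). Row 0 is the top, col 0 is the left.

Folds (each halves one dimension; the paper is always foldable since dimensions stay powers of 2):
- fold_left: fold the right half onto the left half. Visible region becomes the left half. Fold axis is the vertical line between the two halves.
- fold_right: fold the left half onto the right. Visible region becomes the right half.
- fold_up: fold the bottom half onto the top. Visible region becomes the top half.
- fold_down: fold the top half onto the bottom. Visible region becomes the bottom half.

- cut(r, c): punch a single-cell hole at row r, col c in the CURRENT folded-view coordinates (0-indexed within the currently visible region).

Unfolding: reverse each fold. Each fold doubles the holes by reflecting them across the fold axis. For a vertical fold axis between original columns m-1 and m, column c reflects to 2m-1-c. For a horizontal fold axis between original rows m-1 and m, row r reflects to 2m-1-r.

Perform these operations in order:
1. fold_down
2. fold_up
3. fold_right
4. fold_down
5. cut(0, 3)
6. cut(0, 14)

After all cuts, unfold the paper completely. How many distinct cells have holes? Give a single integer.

Op 1 fold_down: fold axis h@4; visible region now rows[4,8) x cols[0,32) = 4x32
Op 2 fold_up: fold axis h@6; visible region now rows[4,6) x cols[0,32) = 2x32
Op 3 fold_right: fold axis v@16; visible region now rows[4,6) x cols[16,32) = 2x16
Op 4 fold_down: fold axis h@5; visible region now rows[5,6) x cols[16,32) = 1x16
Op 5 cut(0, 3): punch at orig (5,19); cuts so far [(5, 19)]; region rows[5,6) x cols[16,32) = 1x16
Op 6 cut(0, 14): punch at orig (5,30); cuts so far [(5, 19), (5, 30)]; region rows[5,6) x cols[16,32) = 1x16
Unfold 1 (reflect across h@5): 4 holes -> [(4, 19), (4, 30), (5, 19), (5, 30)]
Unfold 2 (reflect across v@16): 8 holes -> [(4, 1), (4, 12), (4, 19), (4, 30), (5, 1), (5, 12), (5, 19), (5, 30)]
Unfold 3 (reflect across h@6): 16 holes -> [(4, 1), (4, 12), (4, 19), (4, 30), (5, 1), (5, 12), (5, 19), (5, 30), (6, 1), (6, 12), (6, 19), (6, 30), (7, 1), (7, 12), (7, 19), (7, 30)]
Unfold 4 (reflect across h@4): 32 holes -> [(0, 1), (0, 12), (0, 19), (0, 30), (1, 1), (1, 12), (1, 19), (1, 30), (2, 1), (2, 12), (2, 19), (2, 30), (3, 1), (3, 12), (3, 19), (3, 30), (4, 1), (4, 12), (4, 19), (4, 30), (5, 1), (5, 12), (5, 19), (5, 30), (6, 1), (6, 12), (6, 19), (6, 30), (7, 1), (7, 12), (7, 19), (7, 30)]

Answer: 32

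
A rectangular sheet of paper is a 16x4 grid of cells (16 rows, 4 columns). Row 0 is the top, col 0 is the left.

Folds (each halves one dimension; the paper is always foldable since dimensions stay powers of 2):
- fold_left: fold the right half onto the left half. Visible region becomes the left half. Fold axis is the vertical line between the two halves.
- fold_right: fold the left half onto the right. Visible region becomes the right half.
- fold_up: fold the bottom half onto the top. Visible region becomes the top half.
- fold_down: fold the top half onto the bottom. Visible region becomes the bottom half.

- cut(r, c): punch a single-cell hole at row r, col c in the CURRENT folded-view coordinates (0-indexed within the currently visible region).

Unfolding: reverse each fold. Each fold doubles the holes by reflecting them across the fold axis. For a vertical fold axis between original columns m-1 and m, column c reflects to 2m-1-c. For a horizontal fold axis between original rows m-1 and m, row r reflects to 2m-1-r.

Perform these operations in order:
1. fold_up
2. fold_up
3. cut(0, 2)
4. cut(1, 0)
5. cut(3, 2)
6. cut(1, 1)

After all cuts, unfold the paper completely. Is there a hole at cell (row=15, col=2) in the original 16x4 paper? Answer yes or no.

Op 1 fold_up: fold axis h@8; visible region now rows[0,8) x cols[0,4) = 8x4
Op 2 fold_up: fold axis h@4; visible region now rows[0,4) x cols[0,4) = 4x4
Op 3 cut(0, 2): punch at orig (0,2); cuts so far [(0, 2)]; region rows[0,4) x cols[0,4) = 4x4
Op 4 cut(1, 0): punch at orig (1,0); cuts so far [(0, 2), (1, 0)]; region rows[0,4) x cols[0,4) = 4x4
Op 5 cut(3, 2): punch at orig (3,2); cuts so far [(0, 2), (1, 0), (3, 2)]; region rows[0,4) x cols[0,4) = 4x4
Op 6 cut(1, 1): punch at orig (1,1); cuts so far [(0, 2), (1, 0), (1, 1), (3, 2)]; region rows[0,4) x cols[0,4) = 4x4
Unfold 1 (reflect across h@4): 8 holes -> [(0, 2), (1, 0), (1, 1), (3, 2), (4, 2), (6, 0), (6, 1), (7, 2)]
Unfold 2 (reflect across h@8): 16 holes -> [(0, 2), (1, 0), (1, 1), (3, 2), (4, 2), (6, 0), (6, 1), (7, 2), (8, 2), (9, 0), (9, 1), (11, 2), (12, 2), (14, 0), (14, 1), (15, 2)]
Holes: [(0, 2), (1, 0), (1, 1), (3, 2), (4, 2), (6, 0), (6, 1), (7, 2), (8, 2), (9, 0), (9, 1), (11, 2), (12, 2), (14, 0), (14, 1), (15, 2)]

Answer: yes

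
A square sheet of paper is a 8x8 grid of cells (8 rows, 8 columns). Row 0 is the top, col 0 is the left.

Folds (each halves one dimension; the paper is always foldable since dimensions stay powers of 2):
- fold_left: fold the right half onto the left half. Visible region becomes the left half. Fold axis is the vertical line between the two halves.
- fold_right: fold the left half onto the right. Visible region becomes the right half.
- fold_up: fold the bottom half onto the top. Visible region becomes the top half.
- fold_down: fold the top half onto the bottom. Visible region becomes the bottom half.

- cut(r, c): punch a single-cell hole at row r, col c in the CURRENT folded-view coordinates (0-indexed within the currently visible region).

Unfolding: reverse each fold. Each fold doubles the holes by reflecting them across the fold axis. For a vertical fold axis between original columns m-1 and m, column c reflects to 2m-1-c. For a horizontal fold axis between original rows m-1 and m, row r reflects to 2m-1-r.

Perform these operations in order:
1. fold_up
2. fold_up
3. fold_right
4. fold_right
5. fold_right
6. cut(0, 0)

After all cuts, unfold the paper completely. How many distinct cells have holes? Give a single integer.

Op 1 fold_up: fold axis h@4; visible region now rows[0,4) x cols[0,8) = 4x8
Op 2 fold_up: fold axis h@2; visible region now rows[0,2) x cols[0,8) = 2x8
Op 3 fold_right: fold axis v@4; visible region now rows[0,2) x cols[4,8) = 2x4
Op 4 fold_right: fold axis v@6; visible region now rows[0,2) x cols[6,8) = 2x2
Op 5 fold_right: fold axis v@7; visible region now rows[0,2) x cols[7,8) = 2x1
Op 6 cut(0, 0): punch at orig (0,7); cuts so far [(0, 7)]; region rows[0,2) x cols[7,8) = 2x1
Unfold 1 (reflect across v@7): 2 holes -> [(0, 6), (0, 7)]
Unfold 2 (reflect across v@6): 4 holes -> [(0, 4), (0, 5), (0, 6), (0, 7)]
Unfold 3 (reflect across v@4): 8 holes -> [(0, 0), (0, 1), (0, 2), (0, 3), (0, 4), (0, 5), (0, 6), (0, 7)]
Unfold 4 (reflect across h@2): 16 holes -> [(0, 0), (0, 1), (0, 2), (0, 3), (0, 4), (0, 5), (0, 6), (0, 7), (3, 0), (3, 1), (3, 2), (3, 3), (3, 4), (3, 5), (3, 6), (3, 7)]
Unfold 5 (reflect across h@4): 32 holes -> [(0, 0), (0, 1), (0, 2), (0, 3), (0, 4), (0, 5), (0, 6), (0, 7), (3, 0), (3, 1), (3, 2), (3, 3), (3, 4), (3, 5), (3, 6), (3, 7), (4, 0), (4, 1), (4, 2), (4, 3), (4, 4), (4, 5), (4, 6), (4, 7), (7, 0), (7, 1), (7, 2), (7, 3), (7, 4), (7, 5), (7, 6), (7, 7)]

Answer: 32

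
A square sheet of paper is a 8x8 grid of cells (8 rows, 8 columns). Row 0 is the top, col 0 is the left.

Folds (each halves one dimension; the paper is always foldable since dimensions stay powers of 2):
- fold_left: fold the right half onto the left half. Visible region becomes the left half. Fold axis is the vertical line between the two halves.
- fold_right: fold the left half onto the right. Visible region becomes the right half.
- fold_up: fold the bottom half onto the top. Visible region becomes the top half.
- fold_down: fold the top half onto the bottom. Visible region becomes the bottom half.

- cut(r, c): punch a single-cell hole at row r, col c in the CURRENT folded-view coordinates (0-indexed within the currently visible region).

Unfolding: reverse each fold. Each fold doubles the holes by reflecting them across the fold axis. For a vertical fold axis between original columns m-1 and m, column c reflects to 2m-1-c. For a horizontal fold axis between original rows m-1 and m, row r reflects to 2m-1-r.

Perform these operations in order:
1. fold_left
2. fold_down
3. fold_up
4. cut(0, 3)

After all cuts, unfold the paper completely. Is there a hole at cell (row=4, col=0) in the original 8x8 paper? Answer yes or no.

Answer: no

Derivation:
Op 1 fold_left: fold axis v@4; visible region now rows[0,8) x cols[0,4) = 8x4
Op 2 fold_down: fold axis h@4; visible region now rows[4,8) x cols[0,4) = 4x4
Op 3 fold_up: fold axis h@6; visible region now rows[4,6) x cols[0,4) = 2x4
Op 4 cut(0, 3): punch at orig (4,3); cuts so far [(4, 3)]; region rows[4,6) x cols[0,4) = 2x4
Unfold 1 (reflect across h@6): 2 holes -> [(4, 3), (7, 3)]
Unfold 2 (reflect across h@4): 4 holes -> [(0, 3), (3, 3), (4, 3), (7, 3)]
Unfold 3 (reflect across v@4): 8 holes -> [(0, 3), (0, 4), (3, 3), (3, 4), (4, 3), (4, 4), (7, 3), (7, 4)]
Holes: [(0, 3), (0, 4), (3, 3), (3, 4), (4, 3), (4, 4), (7, 3), (7, 4)]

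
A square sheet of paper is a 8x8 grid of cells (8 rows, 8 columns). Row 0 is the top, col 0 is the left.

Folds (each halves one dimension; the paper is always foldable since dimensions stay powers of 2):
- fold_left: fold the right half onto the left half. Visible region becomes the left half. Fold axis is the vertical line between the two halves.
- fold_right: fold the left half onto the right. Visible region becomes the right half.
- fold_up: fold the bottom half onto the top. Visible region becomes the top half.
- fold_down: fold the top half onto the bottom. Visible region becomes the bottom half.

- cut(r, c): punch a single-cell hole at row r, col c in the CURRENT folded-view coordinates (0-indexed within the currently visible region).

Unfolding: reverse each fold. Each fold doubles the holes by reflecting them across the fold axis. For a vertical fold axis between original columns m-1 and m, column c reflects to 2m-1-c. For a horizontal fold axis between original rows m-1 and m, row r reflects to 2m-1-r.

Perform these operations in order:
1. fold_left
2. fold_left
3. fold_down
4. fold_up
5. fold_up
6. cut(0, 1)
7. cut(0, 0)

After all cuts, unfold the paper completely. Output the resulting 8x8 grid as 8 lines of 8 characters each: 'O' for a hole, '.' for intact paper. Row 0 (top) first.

Answer: OOOOOOOO
OOOOOOOO
OOOOOOOO
OOOOOOOO
OOOOOOOO
OOOOOOOO
OOOOOOOO
OOOOOOOO

Derivation:
Op 1 fold_left: fold axis v@4; visible region now rows[0,8) x cols[0,4) = 8x4
Op 2 fold_left: fold axis v@2; visible region now rows[0,8) x cols[0,2) = 8x2
Op 3 fold_down: fold axis h@4; visible region now rows[4,8) x cols[0,2) = 4x2
Op 4 fold_up: fold axis h@6; visible region now rows[4,6) x cols[0,2) = 2x2
Op 5 fold_up: fold axis h@5; visible region now rows[4,5) x cols[0,2) = 1x2
Op 6 cut(0, 1): punch at orig (4,1); cuts so far [(4, 1)]; region rows[4,5) x cols[0,2) = 1x2
Op 7 cut(0, 0): punch at orig (4,0); cuts so far [(4, 0), (4, 1)]; region rows[4,5) x cols[0,2) = 1x2
Unfold 1 (reflect across h@5): 4 holes -> [(4, 0), (4, 1), (5, 0), (5, 1)]
Unfold 2 (reflect across h@6): 8 holes -> [(4, 0), (4, 1), (5, 0), (5, 1), (6, 0), (6, 1), (7, 0), (7, 1)]
Unfold 3 (reflect across h@4): 16 holes -> [(0, 0), (0, 1), (1, 0), (1, 1), (2, 0), (2, 1), (3, 0), (3, 1), (4, 0), (4, 1), (5, 0), (5, 1), (6, 0), (6, 1), (7, 0), (7, 1)]
Unfold 4 (reflect across v@2): 32 holes -> [(0, 0), (0, 1), (0, 2), (0, 3), (1, 0), (1, 1), (1, 2), (1, 3), (2, 0), (2, 1), (2, 2), (2, 3), (3, 0), (3, 1), (3, 2), (3, 3), (4, 0), (4, 1), (4, 2), (4, 3), (5, 0), (5, 1), (5, 2), (5, 3), (6, 0), (6, 1), (6, 2), (6, 3), (7, 0), (7, 1), (7, 2), (7, 3)]
Unfold 5 (reflect across v@4): 64 holes -> [(0, 0), (0, 1), (0, 2), (0, 3), (0, 4), (0, 5), (0, 6), (0, 7), (1, 0), (1, 1), (1, 2), (1, 3), (1, 4), (1, 5), (1, 6), (1, 7), (2, 0), (2, 1), (2, 2), (2, 3), (2, 4), (2, 5), (2, 6), (2, 7), (3, 0), (3, 1), (3, 2), (3, 3), (3, 4), (3, 5), (3, 6), (3, 7), (4, 0), (4, 1), (4, 2), (4, 3), (4, 4), (4, 5), (4, 6), (4, 7), (5, 0), (5, 1), (5, 2), (5, 3), (5, 4), (5, 5), (5, 6), (5, 7), (6, 0), (6, 1), (6, 2), (6, 3), (6, 4), (6, 5), (6, 6), (6, 7), (7, 0), (7, 1), (7, 2), (7, 3), (7, 4), (7, 5), (7, 6), (7, 7)]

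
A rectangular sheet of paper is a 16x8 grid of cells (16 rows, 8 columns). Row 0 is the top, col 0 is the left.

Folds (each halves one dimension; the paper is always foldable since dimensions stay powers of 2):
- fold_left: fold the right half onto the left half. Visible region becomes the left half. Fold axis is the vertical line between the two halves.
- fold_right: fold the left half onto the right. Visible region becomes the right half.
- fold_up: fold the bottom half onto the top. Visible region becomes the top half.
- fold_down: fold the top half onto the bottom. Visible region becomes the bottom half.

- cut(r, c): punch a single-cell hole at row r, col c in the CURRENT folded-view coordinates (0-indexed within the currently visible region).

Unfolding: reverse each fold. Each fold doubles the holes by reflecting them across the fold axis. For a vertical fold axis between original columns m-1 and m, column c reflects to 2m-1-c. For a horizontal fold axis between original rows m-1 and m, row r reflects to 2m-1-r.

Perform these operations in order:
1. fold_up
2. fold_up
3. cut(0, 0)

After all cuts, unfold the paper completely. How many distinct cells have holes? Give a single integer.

Answer: 4

Derivation:
Op 1 fold_up: fold axis h@8; visible region now rows[0,8) x cols[0,8) = 8x8
Op 2 fold_up: fold axis h@4; visible region now rows[0,4) x cols[0,8) = 4x8
Op 3 cut(0, 0): punch at orig (0,0); cuts so far [(0, 0)]; region rows[0,4) x cols[0,8) = 4x8
Unfold 1 (reflect across h@4): 2 holes -> [(0, 0), (7, 0)]
Unfold 2 (reflect across h@8): 4 holes -> [(0, 0), (7, 0), (8, 0), (15, 0)]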